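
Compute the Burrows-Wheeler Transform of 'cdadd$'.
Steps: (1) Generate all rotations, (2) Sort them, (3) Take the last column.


Rotations (sorted):
  0: $cdadd -> last char: d
  1: add$cd -> last char: d
  2: cdadd$ -> last char: $
  3: d$cdad -> last char: d
  4: dadd$c -> last char: c
  5: dd$cda -> last char: a


BWT = dd$dca


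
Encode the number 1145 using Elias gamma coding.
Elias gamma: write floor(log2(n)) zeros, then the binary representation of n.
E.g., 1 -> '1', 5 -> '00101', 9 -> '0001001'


num_bits = floor(log2(1145)) + 1 = 11
leading_zeros = num_bits - 1 = 10
binary(1145) = 10001111001

Elias gamma(1145) = '0000000000' + '10001111001' = 000000000010001111001 (21 bits)


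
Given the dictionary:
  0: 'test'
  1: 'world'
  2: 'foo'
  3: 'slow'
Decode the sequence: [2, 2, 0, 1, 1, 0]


Look up each index in the dictionary:
  2 -> 'foo'
  2 -> 'foo'
  0 -> 'test'
  1 -> 'world'
  1 -> 'world'
  0 -> 'test'

Decoded: "foo foo test world world test"


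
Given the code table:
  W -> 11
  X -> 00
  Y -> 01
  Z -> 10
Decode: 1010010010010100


Decoding:
10 -> Z
10 -> Z
01 -> Y
00 -> X
10 -> Z
01 -> Y
01 -> Y
00 -> X


Result: ZZYXZYYX


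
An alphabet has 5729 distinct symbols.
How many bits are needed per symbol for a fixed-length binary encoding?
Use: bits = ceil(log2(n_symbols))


log2(5729) = 12.4841
Bracket: 2^12 = 4096 < 5729 <= 2^13 = 8192
So ceil(log2(5729)) = 13

bits = ceil(log2(5729)) = ceil(12.4841) = 13 bits


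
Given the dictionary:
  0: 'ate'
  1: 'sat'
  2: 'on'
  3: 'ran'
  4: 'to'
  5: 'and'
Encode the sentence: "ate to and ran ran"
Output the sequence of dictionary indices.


Look up each word in the dictionary:
  'ate' -> 0
  'to' -> 4
  'and' -> 5
  'ran' -> 3
  'ran' -> 3

Encoded: [0, 4, 5, 3, 3]


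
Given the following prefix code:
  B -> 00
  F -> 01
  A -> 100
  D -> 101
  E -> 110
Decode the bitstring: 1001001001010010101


Decoding step by step:
Bits 100 -> A
Bits 100 -> A
Bits 100 -> A
Bits 101 -> D
Bits 00 -> B
Bits 101 -> D
Bits 01 -> F


Decoded message: AAADBDF


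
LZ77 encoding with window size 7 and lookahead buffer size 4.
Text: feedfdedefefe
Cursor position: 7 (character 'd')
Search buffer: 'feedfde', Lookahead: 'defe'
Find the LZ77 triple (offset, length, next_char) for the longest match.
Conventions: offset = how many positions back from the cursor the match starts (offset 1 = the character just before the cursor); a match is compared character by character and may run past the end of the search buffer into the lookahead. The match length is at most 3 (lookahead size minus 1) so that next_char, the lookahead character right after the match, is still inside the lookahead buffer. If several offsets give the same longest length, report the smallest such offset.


Try each offset into the search buffer:
  offset=1 (pos 6, char 'e'): match length 0
  offset=2 (pos 5, char 'd'): match length 2
  offset=3 (pos 4, char 'f'): match length 0
  offset=4 (pos 3, char 'd'): match length 1
  offset=5 (pos 2, char 'e'): match length 0
  offset=6 (pos 1, char 'e'): match length 0
  offset=7 (pos 0, char 'f'): match length 0
Longest match has length 2 at offset 2.
next_char = character at position 7 + 2 = 9 -> 'f'

Best match: offset=2, length=2 (matching 'de' starting at position 5)
LZ77 triple: (2, 2, 'f')


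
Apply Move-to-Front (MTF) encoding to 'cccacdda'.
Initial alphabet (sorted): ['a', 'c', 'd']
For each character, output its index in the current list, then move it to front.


MTF encoding:
'c': index 1 in ['a', 'c', 'd'] -> ['c', 'a', 'd']
'c': index 0 in ['c', 'a', 'd'] -> ['c', 'a', 'd']
'c': index 0 in ['c', 'a', 'd'] -> ['c', 'a', 'd']
'a': index 1 in ['c', 'a', 'd'] -> ['a', 'c', 'd']
'c': index 1 in ['a', 'c', 'd'] -> ['c', 'a', 'd']
'd': index 2 in ['c', 'a', 'd'] -> ['d', 'c', 'a']
'd': index 0 in ['d', 'c', 'a'] -> ['d', 'c', 'a']
'a': index 2 in ['d', 'c', 'a'] -> ['a', 'd', 'c']


Output: [1, 0, 0, 1, 1, 2, 0, 2]


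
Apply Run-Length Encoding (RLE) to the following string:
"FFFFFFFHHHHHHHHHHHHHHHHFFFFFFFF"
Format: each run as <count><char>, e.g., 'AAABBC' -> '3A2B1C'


Scanning runs left to right:
  i=0: run of 'F' x 7 -> '7F'
  i=7: run of 'H' x 16 -> '16H'
  i=23: run of 'F' x 8 -> '8F'

RLE = 7F16H8F


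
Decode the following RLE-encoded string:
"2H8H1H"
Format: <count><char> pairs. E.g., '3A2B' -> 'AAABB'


Expanding each <count><char> pair:
  2H -> 'HH'
  8H -> 'HHHHHHHH'
  1H -> 'H'

Decoded = HHHHHHHHHHH


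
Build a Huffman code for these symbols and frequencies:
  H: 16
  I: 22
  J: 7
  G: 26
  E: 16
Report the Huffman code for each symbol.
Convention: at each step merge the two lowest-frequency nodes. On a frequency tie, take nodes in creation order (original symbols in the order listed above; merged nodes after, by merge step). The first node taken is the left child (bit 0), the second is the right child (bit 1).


Huffman tree construction:
Step 1: Merge J(7) + H(16) = 23
Step 2: Merge E(16) + I(22) = 38
Step 3: Merge (J+H)(23) + G(26) = 49
Step 4: Merge (E+I)(38) + ((J+H)+G)(49) = 87
Read each symbol's code off the tree from the root (left child = 0, right child = 1).

Codes:
  H: 101 (length 3)
  I: 01 (length 2)
  J: 100 (length 3)
  G: 11 (length 2)
  E: 00 (length 2)
Average code length: 197/87 = 2.2644 bits/symbol


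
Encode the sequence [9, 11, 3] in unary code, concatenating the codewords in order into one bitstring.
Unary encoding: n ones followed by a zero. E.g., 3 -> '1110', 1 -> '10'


Encode each number as n ones followed by a terminating 0:
  9 -> 1111111110 (10 bits)
  11 -> 111111111110 (12 bits)
  3 -> 1110 (4 bits)
Total length = 10 + 12 + 4 = 26 bits.

Unary([9, 11, 3]) = 11111111101111111111101110 (26 bits)


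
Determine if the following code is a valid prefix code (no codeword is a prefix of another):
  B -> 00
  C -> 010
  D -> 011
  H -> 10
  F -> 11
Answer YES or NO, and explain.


Checking each pair (does one codeword prefix another?):
  B='00' vs C='010': no prefix
  B='00' vs D='011': no prefix
  B='00' vs H='10': no prefix
  B='00' vs F='11': no prefix
  C='010' vs B='00': no prefix
  C='010' vs D='011': no prefix
  C='010' vs H='10': no prefix
  C='010' vs F='11': no prefix
  D='011' vs B='00': no prefix
  D='011' vs C='010': no prefix
  D='011' vs H='10': no prefix
  D='011' vs F='11': no prefix
  H='10' vs B='00': no prefix
  H='10' vs C='010': no prefix
  H='10' vs D='011': no prefix
  H='10' vs F='11': no prefix
  F='11' vs B='00': no prefix
  F='11' vs C='010': no prefix
  F='11' vs D='011': no prefix
  F='11' vs H='10': no prefix
No violation found over all pairs.

YES -- this is a valid prefix code. No codeword is a prefix of any other codeword.


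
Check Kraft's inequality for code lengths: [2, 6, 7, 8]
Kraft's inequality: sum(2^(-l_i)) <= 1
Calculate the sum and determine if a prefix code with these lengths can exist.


Sum = 2^(-2) + 2^(-6) + 2^(-7) + 2^(-8)
    = 0.25 + 0.015625 + 0.0078125 + 0.00390625
    = 71/256 = 0.27734375
Since 0.27734375 <= 1, Kraft's inequality IS satisfied.
A prefix code with these lengths CAN exist.

Kraft sum = 0.27734375. Satisfied.


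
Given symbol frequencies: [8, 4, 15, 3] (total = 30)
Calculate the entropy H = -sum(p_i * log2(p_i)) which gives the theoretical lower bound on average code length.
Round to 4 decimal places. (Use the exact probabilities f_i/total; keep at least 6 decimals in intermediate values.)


Per-symbol terms -p_i * log2(p_i) with p_i = f_i/30:
  p = 8/30 = 0.266667: log2(p) = -1.906891, -p*log2(p) = 0.508504
  p = 4/30 = 0.133333: log2(p) = -2.906891, -p*log2(p) = 0.387585
  p = 15/30 = 0.500000: log2(p) = -1.000000, -p*log2(p) = 0.500000
  p = 3/30 = 0.100000: log2(p) = -3.321928, -p*log2(p) = 0.332193
H = 0.508504 + 0.387585 + 0.500000 + 0.332193 = 1.728282

H = 1.7283 bits/symbol


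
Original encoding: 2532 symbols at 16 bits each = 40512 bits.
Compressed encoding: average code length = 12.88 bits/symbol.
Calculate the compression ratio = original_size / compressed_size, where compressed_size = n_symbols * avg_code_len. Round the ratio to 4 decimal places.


original_size = n_symbols * orig_bits = 2532 * 16 = 40512 bits
compressed_size = n_symbols * avg_code_len = 2532 * 12.88 = 32612.16 bits
ratio = original_size / compressed_size = 40512 / 32612.16 = 1.2422

Compression ratio = 1.2422


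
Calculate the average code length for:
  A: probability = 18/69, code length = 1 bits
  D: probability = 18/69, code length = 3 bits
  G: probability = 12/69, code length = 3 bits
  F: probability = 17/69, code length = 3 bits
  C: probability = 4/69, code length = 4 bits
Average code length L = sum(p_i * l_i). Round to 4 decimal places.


Weighted contributions p_i * l_i:
  A: (18/69) * 1 = 18/69
  D: (18/69) * 3 = 54/69
  G: (12/69) * 3 = 36/69
  F: (17/69) * 3 = 51/69
  C: (4/69) * 4 = 16/69
Sum = (18 + 54 + 36 + 51 + 16)/69 = 175/69

L = 175/69 = 2.5362 bits/symbol


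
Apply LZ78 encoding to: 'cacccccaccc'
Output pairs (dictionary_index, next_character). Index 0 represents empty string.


LZ78 encoding steps:
Dictionary: {0: ''}
Step 1: w='' (idx 0), next='c' -> output (0, 'c'), add 'c' as idx 1
Step 2: w='' (idx 0), next='a' -> output (0, 'a'), add 'a' as idx 2
Step 3: w='c' (idx 1), next='c' -> output (1, 'c'), add 'cc' as idx 3
Step 4: w='cc' (idx 3), next='c' -> output (3, 'c'), add 'ccc' as idx 4
Step 5: w='a' (idx 2), next='c' -> output (2, 'c'), add 'ac' as idx 5
Step 6: w='cc' (idx 3), end of input -> output (3, '')


Encoded: [(0, 'c'), (0, 'a'), (1, 'c'), (3, 'c'), (2, 'c'), (3, '')]


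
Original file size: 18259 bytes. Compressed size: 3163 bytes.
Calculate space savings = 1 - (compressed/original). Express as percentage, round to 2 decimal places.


ratio = compressed/original = 3163/18259 = 0.17323
savings = 1 - ratio = 1 - 0.17323 = 0.82677
as a percentage: 0.82677 * 100 = 82.68%

Space savings = 1 - 3163/18259 = 82.68%


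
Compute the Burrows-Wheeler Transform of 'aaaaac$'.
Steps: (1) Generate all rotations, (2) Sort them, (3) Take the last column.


Rotations (sorted):
  0: $aaaaac -> last char: c
  1: aaaaac$ -> last char: $
  2: aaaac$a -> last char: a
  3: aaac$aa -> last char: a
  4: aac$aaa -> last char: a
  5: ac$aaaa -> last char: a
  6: c$aaaaa -> last char: a


BWT = c$aaaaa


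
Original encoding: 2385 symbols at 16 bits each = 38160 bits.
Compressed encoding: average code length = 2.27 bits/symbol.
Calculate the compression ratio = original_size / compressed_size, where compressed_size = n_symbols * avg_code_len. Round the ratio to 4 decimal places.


original_size = n_symbols * orig_bits = 2385 * 16 = 38160 bits
compressed_size = n_symbols * avg_code_len = 2385 * 2.27 = 5413.95 bits
ratio = original_size / compressed_size = 38160 / 5413.95 = 7.0485

Compression ratio = 7.0485


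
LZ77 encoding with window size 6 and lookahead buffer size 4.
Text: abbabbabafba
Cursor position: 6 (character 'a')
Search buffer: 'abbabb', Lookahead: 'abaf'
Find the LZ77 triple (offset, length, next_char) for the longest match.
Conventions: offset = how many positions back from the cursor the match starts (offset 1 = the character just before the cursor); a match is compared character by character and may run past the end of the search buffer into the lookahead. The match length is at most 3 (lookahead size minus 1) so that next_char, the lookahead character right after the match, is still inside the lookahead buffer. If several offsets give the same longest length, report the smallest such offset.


Try each offset into the search buffer:
  offset=1 (pos 5, char 'b'): match length 0
  offset=2 (pos 4, char 'b'): match length 0
  offset=3 (pos 3, char 'a'): match length 2
  offset=4 (pos 2, char 'b'): match length 0
  offset=5 (pos 1, char 'b'): match length 0
  offset=6 (pos 0, char 'a'): match length 2
Longest match has length 2, found at offsets 3, 6; take the smallest, offset 3.
next_char = character at position 6 + 2 = 8 -> 'a'

Best match: offset=3, length=2 (matching 'ab' starting at position 3)
LZ77 triple: (3, 2, 'a')


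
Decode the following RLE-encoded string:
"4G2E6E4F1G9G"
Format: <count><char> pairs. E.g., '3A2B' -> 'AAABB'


Expanding each <count><char> pair:
  4G -> 'GGGG'
  2E -> 'EE'
  6E -> 'EEEEEE'
  4F -> 'FFFF'
  1G -> 'G'
  9G -> 'GGGGGGGGG'

Decoded = GGGGEEEEEEEEFFFFGGGGGGGGGG


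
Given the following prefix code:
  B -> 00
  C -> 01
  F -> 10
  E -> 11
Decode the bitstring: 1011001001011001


Decoding step by step:
Bits 10 -> F
Bits 11 -> E
Bits 00 -> B
Bits 10 -> F
Bits 01 -> C
Bits 01 -> C
Bits 10 -> F
Bits 01 -> C


Decoded message: FEBFCCFC


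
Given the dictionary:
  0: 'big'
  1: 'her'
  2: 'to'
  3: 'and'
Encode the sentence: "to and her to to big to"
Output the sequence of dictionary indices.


Look up each word in the dictionary:
  'to' -> 2
  'and' -> 3
  'her' -> 1
  'to' -> 2
  'to' -> 2
  'big' -> 0
  'to' -> 2

Encoded: [2, 3, 1, 2, 2, 0, 2]


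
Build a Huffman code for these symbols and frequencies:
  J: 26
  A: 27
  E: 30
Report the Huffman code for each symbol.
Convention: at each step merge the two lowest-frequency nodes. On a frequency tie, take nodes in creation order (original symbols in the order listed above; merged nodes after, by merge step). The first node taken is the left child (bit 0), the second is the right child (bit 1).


Huffman tree construction:
Step 1: Merge J(26) + A(27) = 53
Step 2: Merge E(30) + (J+A)(53) = 83
Read each symbol's code off the tree from the root (left child = 0, right child = 1).

Codes:
  J: 10 (length 2)
  A: 11 (length 2)
  E: 0 (length 1)
Average code length: 136/83 = 1.6386 bits/symbol


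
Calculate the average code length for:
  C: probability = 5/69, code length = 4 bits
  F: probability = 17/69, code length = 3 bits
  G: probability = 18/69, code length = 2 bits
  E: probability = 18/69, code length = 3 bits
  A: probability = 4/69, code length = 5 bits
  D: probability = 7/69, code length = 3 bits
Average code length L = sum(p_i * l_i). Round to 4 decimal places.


Weighted contributions p_i * l_i:
  C: (5/69) * 4 = 20/69
  F: (17/69) * 3 = 51/69
  G: (18/69) * 2 = 36/69
  E: (18/69) * 3 = 54/69
  A: (4/69) * 5 = 20/69
  D: (7/69) * 3 = 21/69
Sum = (20 + 51 + 36 + 54 + 20 + 21)/69 = 202/69

L = 202/69 = 2.9275 bits/symbol


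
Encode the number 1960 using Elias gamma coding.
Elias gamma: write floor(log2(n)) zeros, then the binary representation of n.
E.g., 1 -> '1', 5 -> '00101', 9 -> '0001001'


num_bits = floor(log2(1960)) + 1 = 11
leading_zeros = num_bits - 1 = 10
binary(1960) = 11110101000

Elias gamma(1960) = '0000000000' + '11110101000' = 000000000011110101000 (21 bits)


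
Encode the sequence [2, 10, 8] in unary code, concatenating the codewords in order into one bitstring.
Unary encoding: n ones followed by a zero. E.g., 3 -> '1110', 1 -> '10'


Encode each number as n ones followed by a terminating 0:
  2 -> 110 (3 bits)
  10 -> 11111111110 (11 bits)
  8 -> 111111110 (9 bits)
Total length = 3 + 11 + 9 = 23 bits.

Unary([2, 10, 8]) = 11011111111110111111110 (23 bits)


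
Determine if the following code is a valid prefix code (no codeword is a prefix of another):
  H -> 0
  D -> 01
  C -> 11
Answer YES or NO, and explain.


Checking each pair (does one codeword prefix another?):
  H='0' vs D='01': prefix -- VIOLATION

NO -- this is NOT a valid prefix code. H (0) is a prefix of D (01).


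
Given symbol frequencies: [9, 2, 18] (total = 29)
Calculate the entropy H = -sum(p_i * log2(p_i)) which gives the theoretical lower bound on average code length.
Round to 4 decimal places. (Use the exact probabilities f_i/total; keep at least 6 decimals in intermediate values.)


Per-symbol terms -p_i * log2(p_i) with p_i = f_i/29:
  p = 9/29 = 0.310345: log2(p) = -1.688056, -p*log2(p) = 0.523879
  p = 2/29 = 0.068966: log2(p) = -3.857981, -p*log2(p) = 0.266068
  p = 18/29 = 0.620690: log2(p) = -0.688056, -p*log2(p) = 0.427069
H = 0.523879 + 0.266068 + 0.427069 = 1.217016

H = 1.217 bits/symbol


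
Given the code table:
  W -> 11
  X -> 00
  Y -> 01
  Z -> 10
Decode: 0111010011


Decoding:
01 -> Y
11 -> W
01 -> Y
00 -> X
11 -> W


Result: YWYXW


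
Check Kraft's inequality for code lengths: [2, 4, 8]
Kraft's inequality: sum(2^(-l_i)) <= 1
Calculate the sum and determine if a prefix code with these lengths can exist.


Sum = 2^(-2) + 2^(-4) + 2^(-8)
    = 0.25 + 0.0625 + 0.00390625
    = 81/256 = 0.31640625
Since 0.31640625 <= 1, Kraft's inequality IS satisfied.
A prefix code with these lengths CAN exist.

Kraft sum = 0.31640625. Satisfied.


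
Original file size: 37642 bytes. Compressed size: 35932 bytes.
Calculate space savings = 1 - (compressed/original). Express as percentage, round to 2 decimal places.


ratio = compressed/original = 35932/37642 = 0.954572
savings = 1 - ratio = 1 - 0.954572 = 0.045428
as a percentage: 0.045428 * 100 = 4.54%

Space savings = 1 - 35932/37642 = 4.54%


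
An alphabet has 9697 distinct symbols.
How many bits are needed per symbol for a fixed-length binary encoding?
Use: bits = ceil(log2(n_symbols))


log2(9697) = 13.2433
Bracket: 2^13 = 8192 < 9697 <= 2^14 = 16384
So ceil(log2(9697)) = 14

bits = ceil(log2(9697)) = ceil(13.2433) = 14 bits


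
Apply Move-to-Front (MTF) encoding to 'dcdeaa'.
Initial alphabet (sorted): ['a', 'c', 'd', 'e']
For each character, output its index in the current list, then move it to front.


MTF encoding:
'd': index 2 in ['a', 'c', 'd', 'e'] -> ['d', 'a', 'c', 'e']
'c': index 2 in ['d', 'a', 'c', 'e'] -> ['c', 'd', 'a', 'e']
'd': index 1 in ['c', 'd', 'a', 'e'] -> ['d', 'c', 'a', 'e']
'e': index 3 in ['d', 'c', 'a', 'e'] -> ['e', 'd', 'c', 'a']
'a': index 3 in ['e', 'd', 'c', 'a'] -> ['a', 'e', 'd', 'c']
'a': index 0 in ['a', 'e', 'd', 'c'] -> ['a', 'e', 'd', 'c']


Output: [2, 2, 1, 3, 3, 0]


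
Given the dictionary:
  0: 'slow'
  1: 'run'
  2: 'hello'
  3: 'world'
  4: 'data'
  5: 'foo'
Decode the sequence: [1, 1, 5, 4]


Look up each index in the dictionary:
  1 -> 'run'
  1 -> 'run'
  5 -> 'foo'
  4 -> 'data'

Decoded: "run run foo data"


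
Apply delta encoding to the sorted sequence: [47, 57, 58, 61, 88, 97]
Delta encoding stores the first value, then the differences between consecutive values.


First value: 47
Deltas:
  57 - 47 = 10
  58 - 57 = 1
  61 - 58 = 3
  88 - 61 = 27
  97 - 88 = 9


Delta encoded: [47, 10, 1, 3, 27, 9]


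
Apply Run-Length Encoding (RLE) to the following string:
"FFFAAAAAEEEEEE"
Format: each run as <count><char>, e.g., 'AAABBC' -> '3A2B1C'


Scanning runs left to right:
  i=0: run of 'F' x 3 -> '3F'
  i=3: run of 'A' x 5 -> '5A'
  i=8: run of 'E' x 6 -> '6E'

RLE = 3F5A6E


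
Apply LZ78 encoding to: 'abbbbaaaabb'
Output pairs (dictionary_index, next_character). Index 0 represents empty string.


LZ78 encoding steps:
Dictionary: {0: ''}
Step 1: w='' (idx 0), next='a' -> output (0, 'a'), add 'a' as idx 1
Step 2: w='' (idx 0), next='b' -> output (0, 'b'), add 'b' as idx 2
Step 3: w='b' (idx 2), next='b' -> output (2, 'b'), add 'bb' as idx 3
Step 4: w='b' (idx 2), next='a' -> output (2, 'a'), add 'ba' as idx 4
Step 5: w='a' (idx 1), next='a' -> output (1, 'a'), add 'aa' as idx 5
Step 6: w='a' (idx 1), next='b' -> output (1, 'b'), add 'ab' as idx 6
Step 7: w='b' (idx 2), end of input -> output (2, '')


Encoded: [(0, 'a'), (0, 'b'), (2, 'b'), (2, 'a'), (1, 'a'), (1, 'b'), (2, '')]


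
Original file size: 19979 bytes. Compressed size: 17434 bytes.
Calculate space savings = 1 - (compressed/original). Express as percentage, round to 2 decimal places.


ratio = compressed/original = 17434/19979 = 0.872616
savings = 1 - ratio = 1 - 0.872616 = 0.127384
as a percentage: 0.127384 * 100 = 12.74%

Space savings = 1 - 17434/19979 = 12.74%


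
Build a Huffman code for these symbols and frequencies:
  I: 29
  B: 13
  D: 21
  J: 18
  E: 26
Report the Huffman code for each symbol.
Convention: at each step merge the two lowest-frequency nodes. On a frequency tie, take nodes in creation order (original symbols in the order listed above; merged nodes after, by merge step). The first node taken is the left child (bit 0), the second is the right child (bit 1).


Huffman tree construction:
Step 1: Merge B(13) + J(18) = 31
Step 2: Merge D(21) + E(26) = 47
Step 3: Merge I(29) + (B+J)(31) = 60
Step 4: Merge (D+E)(47) + (I+(B+J))(60) = 107
Read each symbol's code off the tree from the root (left child = 0, right child = 1).

Codes:
  I: 10 (length 2)
  B: 110 (length 3)
  D: 00 (length 2)
  J: 111 (length 3)
  E: 01 (length 2)
Average code length: 245/107 = 2.2897 bits/symbol


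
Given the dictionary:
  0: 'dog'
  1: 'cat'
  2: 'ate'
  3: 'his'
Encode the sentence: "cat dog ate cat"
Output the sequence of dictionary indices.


Look up each word in the dictionary:
  'cat' -> 1
  'dog' -> 0
  'ate' -> 2
  'cat' -> 1

Encoded: [1, 0, 2, 1]


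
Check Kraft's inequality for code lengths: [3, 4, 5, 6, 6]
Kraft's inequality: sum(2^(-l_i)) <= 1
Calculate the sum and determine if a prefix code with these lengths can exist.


Sum = 2^(-3) + 2^(-4) + 2^(-5) + 2^(-6) + 2^(-6)
    = 0.125 + 0.0625 + 0.03125 + 0.015625 + 0.015625
    = 16/64 = 0.25
Since 0.25 <= 1, Kraft's inequality IS satisfied.
A prefix code with these lengths CAN exist.

Kraft sum = 0.25. Satisfied.


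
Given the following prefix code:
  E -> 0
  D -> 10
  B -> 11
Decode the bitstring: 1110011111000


Decoding step by step:
Bits 11 -> B
Bits 10 -> D
Bits 0 -> E
Bits 11 -> B
Bits 11 -> B
Bits 10 -> D
Bits 0 -> E
Bits 0 -> E


Decoded message: BDEBBDEE


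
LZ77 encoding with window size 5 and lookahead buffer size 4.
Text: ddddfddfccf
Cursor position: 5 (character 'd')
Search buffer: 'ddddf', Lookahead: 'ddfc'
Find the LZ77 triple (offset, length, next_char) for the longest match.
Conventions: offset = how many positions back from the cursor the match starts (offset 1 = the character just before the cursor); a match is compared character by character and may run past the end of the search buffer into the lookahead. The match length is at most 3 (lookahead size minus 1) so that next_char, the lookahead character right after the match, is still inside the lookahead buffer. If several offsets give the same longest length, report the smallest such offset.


Try each offset into the search buffer:
  offset=1 (pos 4, char 'f'): match length 0
  offset=2 (pos 3, char 'd'): match length 1
  offset=3 (pos 2, char 'd'): match length 3
  offset=4 (pos 1, char 'd'): match length 2
  offset=5 (pos 0, char 'd'): match length 2
Longest match has length 3 at offset 3.
next_char = character at position 5 + 3 = 8 -> 'c'

Best match: offset=3, length=3 (matching 'ddf' starting at position 2)
LZ77 triple: (3, 3, 'c')


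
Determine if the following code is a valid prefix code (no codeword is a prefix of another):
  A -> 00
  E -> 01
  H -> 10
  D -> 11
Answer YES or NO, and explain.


Checking each pair (does one codeword prefix another?):
  A='00' vs E='01': no prefix
  A='00' vs H='10': no prefix
  A='00' vs D='11': no prefix
  E='01' vs A='00': no prefix
  E='01' vs H='10': no prefix
  E='01' vs D='11': no prefix
  H='10' vs A='00': no prefix
  H='10' vs E='01': no prefix
  H='10' vs D='11': no prefix
  D='11' vs A='00': no prefix
  D='11' vs E='01': no prefix
  D='11' vs H='10': no prefix
No violation found over all pairs.

YES -- this is a valid prefix code. No codeword is a prefix of any other codeword.


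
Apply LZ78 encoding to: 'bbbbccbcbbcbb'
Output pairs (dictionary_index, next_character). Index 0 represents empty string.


LZ78 encoding steps:
Dictionary: {0: ''}
Step 1: w='' (idx 0), next='b' -> output (0, 'b'), add 'b' as idx 1
Step 2: w='b' (idx 1), next='b' -> output (1, 'b'), add 'bb' as idx 2
Step 3: w='b' (idx 1), next='c' -> output (1, 'c'), add 'bc' as idx 3
Step 4: w='' (idx 0), next='c' -> output (0, 'c'), add 'c' as idx 4
Step 5: w='bc' (idx 3), next='b' -> output (3, 'b'), add 'bcb' as idx 5
Step 6: w='bcb' (idx 5), next='b' -> output (5, 'b'), add 'bcbb' as idx 6


Encoded: [(0, 'b'), (1, 'b'), (1, 'c'), (0, 'c'), (3, 'b'), (5, 'b')]


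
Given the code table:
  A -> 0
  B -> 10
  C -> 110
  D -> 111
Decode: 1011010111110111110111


Decoding:
10 -> B
110 -> C
10 -> B
111 -> D
110 -> C
111 -> D
110 -> C
111 -> D


Result: BCBDCDCD


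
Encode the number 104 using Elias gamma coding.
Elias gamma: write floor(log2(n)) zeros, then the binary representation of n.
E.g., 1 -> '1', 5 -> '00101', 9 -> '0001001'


num_bits = floor(log2(104)) + 1 = 7
leading_zeros = num_bits - 1 = 6
binary(104) = 1101000

Elias gamma(104) = '000000' + '1101000' = 0000001101000 (13 bits)


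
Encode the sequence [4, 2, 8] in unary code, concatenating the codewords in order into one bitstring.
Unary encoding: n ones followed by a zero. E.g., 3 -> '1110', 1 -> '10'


Encode each number as n ones followed by a terminating 0:
  4 -> 11110 (5 bits)
  2 -> 110 (3 bits)
  8 -> 111111110 (9 bits)
Total length = 5 + 3 + 9 = 17 bits.

Unary([4, 2, 8]) = 11110110111111110 (17 bits)


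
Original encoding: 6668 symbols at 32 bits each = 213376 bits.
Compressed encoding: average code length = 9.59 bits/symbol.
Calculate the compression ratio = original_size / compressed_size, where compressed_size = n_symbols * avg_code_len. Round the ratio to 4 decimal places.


original_size = n_symbols * orig_bits = 6668 * 32 = 213376 bits
compressed_size = n_symbols * avg_code_len = 6668 * 9.59 = 63946.12 bits
ratio = original_size / compressed_size = 213376 / 63946.12 = 3.3368

Compression ratio = 3.3368


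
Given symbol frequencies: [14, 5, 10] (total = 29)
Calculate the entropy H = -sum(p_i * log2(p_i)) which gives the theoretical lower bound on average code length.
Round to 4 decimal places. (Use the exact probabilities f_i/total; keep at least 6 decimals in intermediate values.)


Per-symbol terms -p_i * log2(p_i) with p_i = f_i/29:
  p = 14/29 = 0.482759: log2(p) = -1.050626, -p*log2(p) = 0.507199
  p = 5/29 = 0.172414: log2(p) = -2.536053, -p*log2(p) = 0.437251
  p = 10/29 = 0.344828: log2(p) = -1.536053, -p*log2(p) = 0.529673
H = 0.507199 + 0.437251 + 0.529673 = 1.474123

H = 1.4741 bits/symbol


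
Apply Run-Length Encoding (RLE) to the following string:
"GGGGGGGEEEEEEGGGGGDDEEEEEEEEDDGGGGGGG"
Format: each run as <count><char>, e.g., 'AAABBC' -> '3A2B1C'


Scanning runs left to right:
  i=0: run of 'G' x 7 -> '7G'
  i=7: run of 'E' x 6 -> '6E'
  i=13: run of 'G' x 5 -> '5G'
  i=18: run of 'D' x 2 -> '2D'
  i=20: run of 'E' x 8 -> '8E'
  i=28: run of 'D' x 2 -> '2D'
  i=30: run of 'G' x 7 -> '7G'

RLE = 7G6E5G2D8E2D7G


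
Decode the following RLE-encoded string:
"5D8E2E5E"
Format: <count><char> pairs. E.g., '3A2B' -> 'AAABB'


Expanding each <count><char> pair:
  5D -> 'DDDDD'
  8E -> 'EEEEEEEE'
  2E -> 'EE'
  5E -> 'EEEEE'

Decoded = DDDDDEEEEEEEEEEEEEEE


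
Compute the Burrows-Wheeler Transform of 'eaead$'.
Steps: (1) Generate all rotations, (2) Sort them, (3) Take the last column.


Rotations (sorted):
  0: $eaead -> last char: d
  1: ad$eae -> last char: e
  2: aead$e -> last char: e
  3: d$eaea -> last char: a
  4: ead$ea -> last char: a
  5: eaead$ -> last char: $


BWT = deeaa$


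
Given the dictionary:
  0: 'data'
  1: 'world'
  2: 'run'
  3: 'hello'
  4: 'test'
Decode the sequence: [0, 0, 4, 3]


Look up each index in the dictionary:
  0 -> 'data'
  0 -> 'data'
  4 -> 'test'
  3 -> 'hello'

Decoded: "data data test hello"


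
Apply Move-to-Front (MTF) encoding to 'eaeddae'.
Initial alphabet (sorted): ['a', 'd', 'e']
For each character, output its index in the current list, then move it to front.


MTF encoding:
'e': index 2 in ['a', 'd', 'e'] -> ['e', 'a', 'd']
'a': index 1 in ['e', 'a', 'd'] -> ['a', 'e', 'd']
'e': index 1 in ['a', 'e', 'd'] -> ['e', 'a', 'd']
'd': index 2 in ['e', 'a', 'd'] -> ['d', 'e', 'a']
'd': index 0 in ['d', 'e', 'a'] -> ['d', 'e', 'a']
'a': index 2 in ['d', 'e', 'a'] -> ['a', 'd', 'e']
'e': index 2 in ['a', 'd', 'e'] -> ['e', 'a', 'd']


Output: [2, 1, 1, 2, 0, 2, 2]


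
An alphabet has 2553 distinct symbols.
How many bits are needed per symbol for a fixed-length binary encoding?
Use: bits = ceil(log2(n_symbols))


log2(2553) = 11.318
Bracket: 2^11 = 2048 < 2553 <= 2^12 = 4096
So ceil(log2(2553)) = 12

bits = ceil(log2(2553)) = ceil(11.318) = 12 bits


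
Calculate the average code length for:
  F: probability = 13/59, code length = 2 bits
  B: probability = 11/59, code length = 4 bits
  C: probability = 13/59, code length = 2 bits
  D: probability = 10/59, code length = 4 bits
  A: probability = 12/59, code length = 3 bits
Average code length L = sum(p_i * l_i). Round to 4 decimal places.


Weighted contributions p_i * l_i:
  F: (13/59) * 2 = 26/59
  B: (11/59) * 4 = 44/59
  C: (13/59) * 2 = 26/59
  D: (10/59) * 4 = 40/59
  A: (12/59) * 3 = 36/59
Sum = (26 + 44 + 26 + 40 + 36)/59 = 172/59

L = 172/59 = 2.9153 bits/symbol


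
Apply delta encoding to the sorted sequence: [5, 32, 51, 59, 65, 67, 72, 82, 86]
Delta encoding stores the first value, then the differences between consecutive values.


First value: 5
Deltas:
  32 - 5 = 27
  51 - 32 = 19
  59 - 51 = 8
  65 - 59 = 6
  67 - 65 = 2
  72 - 67 = 5
  82 - 72 = 10
  86 - 82 = 4


Delta encoded: [5, 27, 19, 8, 6, 2, 5, 10, 4]


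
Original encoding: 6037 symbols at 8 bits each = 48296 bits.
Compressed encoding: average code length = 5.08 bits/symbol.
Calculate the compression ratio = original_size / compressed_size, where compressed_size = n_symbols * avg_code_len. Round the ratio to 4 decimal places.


original_size = n_symbols * orig_bits = 6037 * 8 = 48296 bits
compressed_size = n_symbols * avg_code_len = 6037 * 5.08 = 30667.96 bits
ratio = original_size / compressed_size = 48296 / 30667.96 = 1.5748

Compression ratio = 1.5748


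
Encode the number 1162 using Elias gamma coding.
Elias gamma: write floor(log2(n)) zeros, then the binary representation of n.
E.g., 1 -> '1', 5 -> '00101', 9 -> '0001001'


num_bits = floor(log2(1162)) + 1 = 11
leading_zeros = num_bits - 1 = 10
binary(1162) = 10010001010

Elias gamma(1162) = '0000000000' + '10010001010' = 000000000010010001010 (21 bits)


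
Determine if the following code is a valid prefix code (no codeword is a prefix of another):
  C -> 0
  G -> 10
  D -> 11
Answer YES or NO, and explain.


Checking each pair (does one codeword prefix another?):
  C='0' vs G='10': no prefix
  C='0' vs D='11': no prefix
  G='10' vs C='0': no prefix
  G='10' vs D='11': no prefix
  D='11' vs C='0': no prefix
  D='11' vs G='10': no prefix
No violation found over all pairs.

YES -- this is a valid prefix code. No codeword is a prefix of any other codeword.


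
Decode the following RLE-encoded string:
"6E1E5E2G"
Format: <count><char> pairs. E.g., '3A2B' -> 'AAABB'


Expanding each <count><char> pair:
  6E -> 'EEEEEE'
  1E -> 'E'
  5E -> 'EEEEE'
  2G -> 'GG'

Decoded = EEEEEEEEEEEEGG


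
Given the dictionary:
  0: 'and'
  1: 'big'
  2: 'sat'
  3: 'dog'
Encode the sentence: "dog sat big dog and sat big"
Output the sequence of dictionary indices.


Look up each word in the dictionary:
  'dog' -> 3
  'sat' -> 2
  'big' -> 1
  'dog' -> 3
  'and' -> 0
  'sat' -> 2
  'big' -> 1

Encoded: [3, 2, 1, 3, 0, 2, 1]


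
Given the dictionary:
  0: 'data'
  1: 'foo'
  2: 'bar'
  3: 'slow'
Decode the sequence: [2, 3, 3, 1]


Look up each index in the dictionary:
  2 -> 'bar'
  3 -> 'slow'
  3 -> 'slow'
  1 -> 'foo'

Decoded: "bar slow slow foo"


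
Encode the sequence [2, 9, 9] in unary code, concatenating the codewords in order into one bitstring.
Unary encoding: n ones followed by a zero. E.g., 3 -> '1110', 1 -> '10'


Encode each number as n ones followed by a terminating 0:
  2 -> 110 (3 bits)
  9 -> 1111111110 (10 bits)
  9 -> 1111111110 (10 bits)
Total length = 3 + 10 + 10 = 23 bits.

Unary([2, 9, 9]) = 11011111111101111111110 (23 bits)


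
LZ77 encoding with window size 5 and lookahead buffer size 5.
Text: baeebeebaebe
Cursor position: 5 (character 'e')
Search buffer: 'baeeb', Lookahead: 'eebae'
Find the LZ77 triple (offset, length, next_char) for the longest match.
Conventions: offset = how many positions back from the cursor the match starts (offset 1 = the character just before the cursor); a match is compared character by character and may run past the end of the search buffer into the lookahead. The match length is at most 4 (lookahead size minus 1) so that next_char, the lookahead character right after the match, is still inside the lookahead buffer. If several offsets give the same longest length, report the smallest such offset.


Try each offset into the search buffer:
  offset=1 (pos 4, char 'b'): match length 0
  offset=2 (pos 3, char 'e'): match length 1
  offset=3 (pos 2, char 'e'): match length 3
  offset=4 (pos 1, char 'a'): match length 0
  offset=5 (pos 0, char 'b'): match length 0
Longest match has length 3 at offset 3.
next_char = character at position 5 + 3 = 8 -> 'a'

Best match: offset=3, length=3 (matching 'eeb' starting at position 2)
LZ77 triple: (3, 3, 'a')


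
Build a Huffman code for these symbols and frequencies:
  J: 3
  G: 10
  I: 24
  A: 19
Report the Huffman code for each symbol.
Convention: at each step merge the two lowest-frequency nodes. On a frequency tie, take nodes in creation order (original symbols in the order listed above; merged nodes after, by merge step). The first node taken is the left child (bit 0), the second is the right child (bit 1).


Huffman tree construction:
Step 1: Merge J(3) + G(10) = 13
Step 2: Merge (J+G)(13) + A(19) = 32
Step 3: Merge I(24) + ((J+G)+A)(32) = 56
Read each symbol's code off the tree from the root (left child = 0, right child = 1).

Codes:
  J: 100 (length 3)
  G: 101 (length 3)
  I: 0 (length 1)
  A: 11 (length 2)
Average code length: 101/56 = 1.8036 bits/symbol


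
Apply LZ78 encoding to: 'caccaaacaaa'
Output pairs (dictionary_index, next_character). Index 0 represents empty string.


LZ78 encoding steps:
Dictionary: {0: ''}
Step 1: w='' (idx 0), next='c' -> output (0, 'c'), add 'c' as idx 1
Step 2: w='' (idx 0), next='a' -> output (0, 'a'), add 'a' as idx 2
Step 3: w='c' (idx 1), next='c' -> output (1, 'c'), add 'cc' as idx 3
Step 4: w='a' (idx 2), next='a' -> output (2, 'a'), add 'aa' as idx 4
Step 5: w='a' (idx 2), next='c' -> output (2, 'c'), add 'ac' as idx 5
Step 6: w='aa' (idx 4), next='a' -> output (4, 'a'), add 'aaa' as idx 6


Encoded: [(0, 'c'), (0, 'a'), (1, 'c'), (2, 'a'), (2, 'c'), (4, 'a')]


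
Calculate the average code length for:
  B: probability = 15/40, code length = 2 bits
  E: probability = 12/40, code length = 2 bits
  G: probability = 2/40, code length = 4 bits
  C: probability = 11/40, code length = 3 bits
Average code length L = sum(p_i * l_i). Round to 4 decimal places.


Weighted contributions p_i * l_i:
  B: (15/40) * 2 = 30/40
  E: (12/40) * 2 = 24/40
  G: (2/40) * 4 = 8/40
  C: (11/40) * 3 = 33/40
Sum = (30 + 24 + 8 + 33)/40 = 95/40

L = 95/40 = 2.3750 bits/symbol


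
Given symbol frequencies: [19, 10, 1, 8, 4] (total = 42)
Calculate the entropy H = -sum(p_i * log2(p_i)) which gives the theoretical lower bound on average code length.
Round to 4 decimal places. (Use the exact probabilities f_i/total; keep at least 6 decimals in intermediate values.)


Per-symbol terms -p_i * log2(p_i) with p_i = f_i/42:
  p = 19/42 = 0.452381: log2(p) = -1.144390, -p*log2(p) = 0.517700
  p = 10/42 = 0.238095: log2(p) = -2.070389, -p*log2(p) = 0.492950
  p = 1/42 = 0.023810: log2(p) = -5.392317, -p*log2(p) = 0.128389
  p = 8/42 = 0.190476: log2(p) = -2.392317, -p*log2(p) = 0.455680
  p = 4/42 = 0.095238: log2(p) = -3.392317, -p*log2(p) = 0.323078
H = 0.517700 + 0.492950 + 0.128389 + 0.455680 + 0.323078 = 1.917797

H = 1.9178 bits/symbol


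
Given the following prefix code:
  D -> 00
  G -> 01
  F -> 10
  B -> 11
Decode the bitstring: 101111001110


Decoding step by step:
Bits 10 -> F
Bits 11 -> B
Bits 11 -> B
Bits 00 -> D
Bits 11 -> B
Bits 10 -> F


Decoded message: FBBDBF


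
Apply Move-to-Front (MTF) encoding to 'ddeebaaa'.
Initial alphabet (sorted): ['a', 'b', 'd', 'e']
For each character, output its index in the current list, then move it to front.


MTF encoding:
'd': index 2 in ['a', 'b', 'd', 'e'] -> ['d', 'a', 'b', 'e']
'd': index 0 in ['d', 'a', 'b', 'e'] -> ['d', 'a', 'b', 'e']
'e': index 3 in ['d', 'a', 'b', 'e'] -> ['e', 'd', 'a', 'b']
'e': index 0 in ['e', 'd', 'a', 'b'] -> ['e', 'd', 'a', 'b']
'b': index 3 in ['e', 'd', 'a', 'b'] -> ['b', 'e', 'd', 'a']
'a': index 3 in ['b', 'e', 'd', 'a'] -> ['a', 'b', 'e', 'd']
'a': index 0 in ['a', 'b', 'e', 'd'] -> ['a', 'b', 'e', 'd']
'a': index 0 in ['a', 'b', 'e', 'd'] -> ['a', 'b', 'e', 'd']


Output: [2, 0, 3, 0, 3, 3, 0, 0]


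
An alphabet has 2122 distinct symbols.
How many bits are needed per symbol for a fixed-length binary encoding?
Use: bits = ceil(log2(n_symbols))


log2(2122) = 11.0512
Bracket: 2^11 = 2048 < 2122 <= 2^12 = 4096
So ceil(log2(2122)) = 12

bits = ceil(log2(2122)) = ceil(11.0512) = 12 bits


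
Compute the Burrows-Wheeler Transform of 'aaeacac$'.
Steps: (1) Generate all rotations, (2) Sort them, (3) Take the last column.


Rotations (sorted):
  0: $aaeacac -> last char: c
  1: aaeacac$ -> last char: $
  2: ac$aaeac -> last char: c
  3: acac$aae -> last char: e
  4: aeacac$a -> last char: a
  5: c$aaeaca -> last char: a
  6: cac$aaea -> last char: a
  7: eacac$aa -> last char: a


BWT = c$ceaaaa


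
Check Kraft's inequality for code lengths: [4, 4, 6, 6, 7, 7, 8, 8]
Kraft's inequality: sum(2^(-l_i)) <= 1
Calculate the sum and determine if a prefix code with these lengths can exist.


Sum = 2^(-4) + 2^(-4) + 2^(-6) + 2^(-6) + 2^(-7) + 2^(-7) + 2^(-8) + 2^(-8)
    = 0.0625 + 0.0625 + 0.015625 + 0.015625 + 0.0078125 + 0.0078125 + 0.00390625 + 0.00390625
    = 46/256 = 0.1796875
Since 0.1796875 <= 1, Kraft's inequality IS satisfied.
A prefix code with these lengths CAN exist.

Kraft sum = 0.1796875. Satisfied.


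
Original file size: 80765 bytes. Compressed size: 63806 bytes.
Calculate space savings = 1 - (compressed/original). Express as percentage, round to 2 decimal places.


ratio = compressed/original = 63806/80765 = 0.79002
savings = 1 - ratio = 1 - 0.79002 = 0.20998
as a percentage: 0.20998 * 100 = 21.0%

Space savings = 1 - 63806/80765 = 21.0%


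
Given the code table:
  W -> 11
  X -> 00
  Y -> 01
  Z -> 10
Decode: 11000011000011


Decoding:
11 -> W
00 -> X
00 -> X
11 -> W
00 -> X
00 -> X
11 -> W


Result: WXXWXXW


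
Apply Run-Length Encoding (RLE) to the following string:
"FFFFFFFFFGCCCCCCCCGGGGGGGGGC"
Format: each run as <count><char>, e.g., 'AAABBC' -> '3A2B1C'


Scanning runs left to right:
  i=0: run of 'F' x 9 -> '9F'
  i=9: run of 'G' x 1 -> '1G'
  i=10: run of 'C' x 8 -> '8C'
  i=18: run of 'G' x 9 -> '9G'
  i=27: run of 'C' x 1 -> '1C'

RLE = 9F1G8C9G1C


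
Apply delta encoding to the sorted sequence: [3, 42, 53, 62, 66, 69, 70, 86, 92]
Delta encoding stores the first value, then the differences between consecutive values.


First value: 3
Deltas:
  42 - 3 = 39
  53 - 42 = 11
  62 - 53 = 9
  66 - 62 = 4
  69 - 66 = 3
  70 - 69 = 1
  86 - 70 = 16
  92 - 86 = 6


Delta encoded: [3, 39, 11, 9, 4, 3, 1, 16, 6]


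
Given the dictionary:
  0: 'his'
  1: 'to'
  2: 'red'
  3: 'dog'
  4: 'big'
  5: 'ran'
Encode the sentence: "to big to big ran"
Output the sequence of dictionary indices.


Look up each word in the dictionary:
  'to' -> 1
  'big' -> 4
  'to' -> 1
  'big' -> 4
  'ran' -> 5

Encoded: [1, 4, 1, 4, 5]


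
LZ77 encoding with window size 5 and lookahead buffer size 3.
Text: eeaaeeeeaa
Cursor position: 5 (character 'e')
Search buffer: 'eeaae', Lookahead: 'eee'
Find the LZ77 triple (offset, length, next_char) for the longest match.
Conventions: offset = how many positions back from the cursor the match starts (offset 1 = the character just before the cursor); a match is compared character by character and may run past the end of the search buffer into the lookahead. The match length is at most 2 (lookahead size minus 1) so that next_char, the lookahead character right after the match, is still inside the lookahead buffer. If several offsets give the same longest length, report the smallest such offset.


Try each offset into the search buffer:
  offset=1 (pos 4, char 'e'): match length 2
  offset=2 (pos 3, char 'a'): match length 0
  offset=3 (pos 2, char 'a'): match length 0
  offset=4 (pos 1, char 'e'): match length 1
  offset=5 (pos 0, char 'e'): match length 2
Longest match has length 2, found at offsets 1, 5; take the smallest, offset 1.
next_char = character at position 5 + 2 = 7 -> 'e'

Best match: offset=1, length=2 (matching 'ee' starting at position 4)
LZ77 triple: (1, 2, 'e')
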